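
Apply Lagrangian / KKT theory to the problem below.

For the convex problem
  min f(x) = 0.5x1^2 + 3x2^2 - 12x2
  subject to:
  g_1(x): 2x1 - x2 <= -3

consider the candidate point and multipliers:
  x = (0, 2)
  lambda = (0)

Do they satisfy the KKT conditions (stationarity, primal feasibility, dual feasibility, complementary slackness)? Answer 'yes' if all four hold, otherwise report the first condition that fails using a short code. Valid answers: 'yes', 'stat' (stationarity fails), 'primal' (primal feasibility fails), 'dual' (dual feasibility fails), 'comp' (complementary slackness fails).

Gradient of f: grad f(x) = Q x + c = (0, 0)
Constraint values g_i(x) = a_i^T x - b_i:
  g_1((0, 2)) = 1
Stationarity residual: grad f(x) + sum_i lambda_i a_i = (0, 0)
  -> stationarity OK
Primal feasibility (all g_i <= 0): FAILS
Dual feasibility (all lambda_i >= 0): OK
Complementary slackness (lambda_i * g_i(x) = 0 for all i): OK

Verdict: the first failing condition is primal_feasibility -> primal.

primal


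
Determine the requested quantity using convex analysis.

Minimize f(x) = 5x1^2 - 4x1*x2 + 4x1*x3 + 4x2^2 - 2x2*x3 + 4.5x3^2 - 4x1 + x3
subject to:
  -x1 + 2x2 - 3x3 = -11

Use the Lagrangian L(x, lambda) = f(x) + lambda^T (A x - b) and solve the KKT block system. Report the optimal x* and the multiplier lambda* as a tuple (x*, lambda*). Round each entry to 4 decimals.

Form the Lagrangian:
  L(x, lambda) = (1/2) x^T Q x + c^T x + lambda^T (A x - b)
Stationarity (grad_x L = 0): Q x + c + A^T lambda = 0.
Primal feasibility: A x = b.

This gives the KKT block system:
  [ Q   A^T ] [ x     ]   [-c ]
  [ A    0  ] [ lambda ] = [ b ]

Solving the linear system:
  x*      = (-0.4906, -1.783, 2.6415)
  lambda* = (8.7925)
  f(x*)   = 50.6604

x* = (-0.4906, -1.783, 2.6415), lambda* = (8.7925)


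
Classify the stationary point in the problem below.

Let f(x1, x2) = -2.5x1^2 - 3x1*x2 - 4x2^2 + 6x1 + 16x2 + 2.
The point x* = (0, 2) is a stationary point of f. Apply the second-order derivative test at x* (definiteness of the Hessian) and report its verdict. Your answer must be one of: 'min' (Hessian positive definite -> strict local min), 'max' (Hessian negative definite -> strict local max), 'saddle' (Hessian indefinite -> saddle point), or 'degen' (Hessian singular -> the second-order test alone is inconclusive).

Compute the Hessian H = grad^2 f:
  H = [[-5, -3], [-3, -8]]
Verify stationarity: grad f(x*) = H x* + g = (0, 0).
Eigenvalues of H: -9.8541, -3.1459.
Both eigenvalues < 0, so H is negative definite -> x* is a strict local max.

max


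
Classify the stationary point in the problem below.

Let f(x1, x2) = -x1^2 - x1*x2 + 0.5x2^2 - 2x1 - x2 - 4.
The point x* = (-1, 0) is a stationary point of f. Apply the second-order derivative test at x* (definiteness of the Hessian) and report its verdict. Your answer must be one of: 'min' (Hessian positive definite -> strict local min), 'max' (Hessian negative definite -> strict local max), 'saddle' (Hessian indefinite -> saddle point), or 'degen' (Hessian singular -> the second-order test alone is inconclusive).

Compute the Hessian H = grad^2 f:
  H = [[-2, -1], [-1, 1]]
Verify stationarity: grad f(x*) = H x* + g = (0, 0).
Eigenvalues of H: -2.3028, 1.3028.
Eigenvalues have mixed signs, so H is indefinite -> x* is a saddle point.

saddle


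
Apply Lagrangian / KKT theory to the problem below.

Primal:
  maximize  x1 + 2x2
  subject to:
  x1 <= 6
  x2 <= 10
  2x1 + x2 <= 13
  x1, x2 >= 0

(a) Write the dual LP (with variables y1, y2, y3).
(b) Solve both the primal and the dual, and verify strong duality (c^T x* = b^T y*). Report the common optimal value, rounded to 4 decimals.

The standard primal-dual pair for 'max c^T x s.t. A x <= b, x >= 0' is:
  Dual:  min b^T y  s.t.  A^T y >= c,  y >= 0.

So the dual LP is:
  minimize  6y1 + 10y2 + 13y3
  subject to:
    y1 + 2y3 >= 1
    y2 + y3 >= 2
    y1, y2, y3 >= 0

Solving the primal: x* = (1.5, 10).
  primal value c^T x* = 21.5.
Solving the dual: y* = (0, 1.5, 0.5).
  dual value b^T y* = 21.5.
Strong duality: c^T x* = b^T y*. Confirmed.

21.5


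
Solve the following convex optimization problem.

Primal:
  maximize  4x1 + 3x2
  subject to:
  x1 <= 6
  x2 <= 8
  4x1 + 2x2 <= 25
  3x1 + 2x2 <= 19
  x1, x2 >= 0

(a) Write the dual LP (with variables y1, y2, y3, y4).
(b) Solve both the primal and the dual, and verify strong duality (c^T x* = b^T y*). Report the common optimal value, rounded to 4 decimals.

The standard primal-dual pair for 'max c^T x s.t. A x <= b, x >= 0' is:
  Dual:  min b^T y  s.t.  A^T y >= c,  y >= 0.

So the dual LP is:
  minimize  6y1 + 8y2 + 25y3 + 19y4
  subject to:
    y1 + 4y3 + 3y4 >= 4
    y2 + 2y3 + 2y4 >= 3
    y1, y2, y3, y4 >= 0

Solving the primal: x* = (1, 8).
  primal value c^T x* = 28.
Solving the dual: y* = (0, 0.3333, 0, 1.3333).
  dual value b^T y* = 28.
Strong duality: c^T x* = b^T y*. Confirmed.

28


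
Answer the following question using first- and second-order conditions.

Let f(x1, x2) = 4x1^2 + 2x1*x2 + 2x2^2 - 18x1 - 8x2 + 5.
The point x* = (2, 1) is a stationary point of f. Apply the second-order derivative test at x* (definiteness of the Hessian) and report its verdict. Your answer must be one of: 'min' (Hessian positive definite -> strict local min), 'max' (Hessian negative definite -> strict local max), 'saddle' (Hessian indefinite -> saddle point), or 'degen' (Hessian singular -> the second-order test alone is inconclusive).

Compute the Hessian H = grad^2 f:
  H = [[8, 2], [2, 4]]
Verify stationarity: grad f(x*) = H x* + g = (0, 0).
Eigenvalues of H: 3.1716, 8.8284.
Both eigenvalues > 0, so H is positive definite -> x* is a strict local min.

min


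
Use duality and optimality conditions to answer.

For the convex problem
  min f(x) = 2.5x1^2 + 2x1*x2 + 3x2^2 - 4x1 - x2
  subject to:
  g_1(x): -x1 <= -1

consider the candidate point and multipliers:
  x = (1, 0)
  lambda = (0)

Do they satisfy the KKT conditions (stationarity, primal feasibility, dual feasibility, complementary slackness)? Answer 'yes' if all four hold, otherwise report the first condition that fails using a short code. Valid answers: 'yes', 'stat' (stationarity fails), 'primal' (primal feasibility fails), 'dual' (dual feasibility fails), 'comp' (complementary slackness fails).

Gradient of f: grad f(x) = Q x + c = (1, 1)
Constraint values g_i(x) = a_i^T x - b_i:
  g_1((1, 0)) = 0
Stationarity residual: grad f(x) + sum_i lambda_i a_i = (1, 1)
  -> stationarity FAILS
Primal feasibility (all g_i <= 0): OK
Dual feasibility (all lambda_i >= 0): OK
Complementary slackness (lambda_i * g_i(x) = 0 for all i): OK

Verdict: the first failing condition is stationarity -> stat.

stat


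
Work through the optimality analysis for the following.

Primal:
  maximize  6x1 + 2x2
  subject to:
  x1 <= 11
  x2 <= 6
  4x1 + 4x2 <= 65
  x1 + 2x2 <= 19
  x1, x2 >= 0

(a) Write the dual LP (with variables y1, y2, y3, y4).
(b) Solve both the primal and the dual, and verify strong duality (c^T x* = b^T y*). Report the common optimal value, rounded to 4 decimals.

The standard primal-dual pair for 'max c^T x s.t. A x <= b, x >= 0' is:
  Dual:  min b^T y  s.t.  A^T y >= c,  y >= 0.

So the dual LP is:
  minimize  11y1 + 6y2 + 65y3 + 19y4
  subject to:
    y1 + 4y3 + y4 >= 6
    y2 + 4y3 + 2y4 >= 2
    y1, y2, y3, y4 >= 0

Solving the primal: x* = (11, 4).
  primal value c^T x* = 74.
Solving the dual: y* = (5, 0, 0, 1).
  dual value b^T y* = 74.
Strong duality: c^T x* = b^T y*. Confirmed.

74


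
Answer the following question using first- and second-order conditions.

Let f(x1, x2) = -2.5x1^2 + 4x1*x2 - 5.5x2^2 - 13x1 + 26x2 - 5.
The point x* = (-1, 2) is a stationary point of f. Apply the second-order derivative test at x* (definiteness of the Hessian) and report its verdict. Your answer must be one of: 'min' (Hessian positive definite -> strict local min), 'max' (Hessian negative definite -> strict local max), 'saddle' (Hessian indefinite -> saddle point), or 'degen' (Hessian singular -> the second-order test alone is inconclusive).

Compute the Hessian H = grad^2 f:
  H = [[-5, 4], [4, -11]]
Verify stationarity: grad f(x*) = H x* + g = (0, 0).
Eigenvalues of H: -13, -3.
Both eigenvalues < 0, so H is negative definite -> x* is a strict local max.

max


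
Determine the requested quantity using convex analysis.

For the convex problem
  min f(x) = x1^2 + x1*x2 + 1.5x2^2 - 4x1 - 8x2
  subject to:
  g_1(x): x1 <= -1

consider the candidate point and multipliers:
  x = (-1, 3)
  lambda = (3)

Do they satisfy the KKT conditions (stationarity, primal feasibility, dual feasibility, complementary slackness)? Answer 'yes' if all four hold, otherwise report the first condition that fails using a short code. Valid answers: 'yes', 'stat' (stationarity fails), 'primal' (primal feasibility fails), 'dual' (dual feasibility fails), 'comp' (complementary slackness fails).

Gradient of f: grad f(x) = Q x + c = (-3, 0)
Constraint values g_i(x) = a_i^T x - b_i:
  g_1((-1, 3)) = 0
Stationarity residual: grad f(x) + sum_i lambda_i a_i = (0, 0)
  -> stationarity OK
Primal feasibility (all g_i <= 0): OK
Dual feasibility (all lambda_i >= 0): OK
Complementary slackness (lambda_i * g_i(x) = 0 for all i): OK

Verdict: yes, KKT holds.

yes


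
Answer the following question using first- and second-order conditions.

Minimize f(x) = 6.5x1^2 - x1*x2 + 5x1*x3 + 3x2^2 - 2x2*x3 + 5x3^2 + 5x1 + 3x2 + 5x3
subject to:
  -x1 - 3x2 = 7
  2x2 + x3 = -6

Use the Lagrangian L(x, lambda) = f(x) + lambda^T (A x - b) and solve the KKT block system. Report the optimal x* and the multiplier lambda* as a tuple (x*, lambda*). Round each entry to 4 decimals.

Form the Lagrangian:
  L(x, lambda) = (1/2) x^T Q x + c^T x + lambda^T (A x - b)
Stationarity (grad_x L = 0): Q x + c + A^T lambda = 0.
Primal feasibility: A x = b.

This gives the KKT block system:
  [ Q   A^T ] [ x     ]   [-c ]
  [ A    0  ] [ lambda ] = [ b ]

Solving the linear system:
  x*      = (-0.038, -2.3207, -1.3586)
  lambda* = (0.0338, 4.135)
  f(x*)   = 5.3143

x* = (-0.038, -2.3207, -1.3586), lambda* = (0.0338, 4.135)


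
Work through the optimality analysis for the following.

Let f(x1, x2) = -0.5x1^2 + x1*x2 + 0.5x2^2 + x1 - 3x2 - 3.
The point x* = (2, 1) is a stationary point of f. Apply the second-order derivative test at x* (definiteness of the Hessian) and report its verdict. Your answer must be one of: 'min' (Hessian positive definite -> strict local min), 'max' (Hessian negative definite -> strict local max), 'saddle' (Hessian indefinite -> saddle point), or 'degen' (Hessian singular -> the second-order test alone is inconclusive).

Compute the Hessian H = grad^2 f:
  H = [[-1, 1], [1, 1]]
Verify stationarity: grad f(x*) = H x* + g = (0, 0).
Eigenvalues of H: -1.4142, 1.4142.
Eigenvalues have mixed signs, so H is indefinite -> x* is a saddle point.

saddle


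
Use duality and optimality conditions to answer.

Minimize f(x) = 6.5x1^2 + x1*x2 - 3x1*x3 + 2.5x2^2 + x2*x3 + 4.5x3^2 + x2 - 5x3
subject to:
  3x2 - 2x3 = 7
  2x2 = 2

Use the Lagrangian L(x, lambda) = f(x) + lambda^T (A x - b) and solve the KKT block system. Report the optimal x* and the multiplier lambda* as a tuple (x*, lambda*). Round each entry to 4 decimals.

Form the Lagrangian:
  L(x, lambda) = (1/2) x^T Q x + c^T x + lambda^T (A x - b)
Stationarity (grad_x L = 0): Q x + c + A^T lambda = 0.
Primal feasibility: A x = b.

This gives the KKT block system:
  [ Q   A^T ] [ x     ]   [-c ]
  [ A    0  ] [ lambda ] = [ b ]

Solving the linear system:
  x*      = (-0.5385, 1, -2)
  lambda* = (-10.1923, 13.5577)
  f(x*)   = 27.6154

x* = (-0.5385, 1, -2), lambda* = (-10.1923, 13.5577)


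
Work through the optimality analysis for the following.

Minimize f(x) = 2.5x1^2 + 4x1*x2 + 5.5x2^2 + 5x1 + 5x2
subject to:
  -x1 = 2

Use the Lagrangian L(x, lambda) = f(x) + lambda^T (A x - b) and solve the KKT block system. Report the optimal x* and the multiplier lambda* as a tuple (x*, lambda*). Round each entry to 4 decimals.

Form the Lagrangian:
  L(x, lambda) = (1/2) x^T Q x + c^T x + lambda^T (A x - b)
Stationarity (grad_x L = 0): Q x + c + A^T lambda = 0.
Primal feasibility: A x = b.

This gives the KKT block system:
  [ Q   A^T ] [ x     ]   [-c ]
  [ A    0  ] [ lambda ] = [ b ]

Solving the linear system:
  x*      = (-2, 0.2727)
  lambda* = (-3.9091)
  f(x*)   = -0.4091

x* = (-2, 0.2727), lambda* = (-3.9091)


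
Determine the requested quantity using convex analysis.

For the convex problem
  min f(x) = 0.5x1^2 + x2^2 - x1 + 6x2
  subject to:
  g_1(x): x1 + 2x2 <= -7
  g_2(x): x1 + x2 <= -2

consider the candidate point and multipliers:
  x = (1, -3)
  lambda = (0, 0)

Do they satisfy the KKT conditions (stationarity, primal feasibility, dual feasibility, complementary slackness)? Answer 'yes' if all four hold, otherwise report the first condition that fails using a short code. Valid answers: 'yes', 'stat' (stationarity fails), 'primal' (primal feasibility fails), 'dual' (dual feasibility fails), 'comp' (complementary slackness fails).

Gradient of f: grad f(x) = Q x + c = (0, 0)
Constraint values g_i(x) = a_i^T x - b_i:
  g_1((1, -3)) = 2
  g_2((1, -3)) = 0
Stationarity residual: grad f(x) + sum_i lambda_i a_i = (0, 0)
  -> stationarity OK
Primal feasibility (all g_i <= 0): FAILS
Dual feasibility (all lambda_i >= 0): OK
Complementary slackness (lambda_i * g_i(x) = 0 for all i): OK

Verdict: the first failing condition is primal_feasibility -> primal.

primal


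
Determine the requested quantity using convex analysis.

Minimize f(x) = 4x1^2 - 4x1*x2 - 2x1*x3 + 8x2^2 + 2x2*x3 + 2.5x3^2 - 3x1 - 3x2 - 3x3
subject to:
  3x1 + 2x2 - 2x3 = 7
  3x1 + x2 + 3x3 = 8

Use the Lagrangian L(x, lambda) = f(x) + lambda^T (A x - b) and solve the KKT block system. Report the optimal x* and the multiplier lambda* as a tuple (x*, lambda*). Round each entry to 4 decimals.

Form the Lagrangian:
  L(x, lambda) = (1/2) x^T Q x + c^T x + lambda^T (A x - b)
Stationarity (grad_x L = 0): Q x + c + A^T lambda = 0.
Primal feasibility: A x = b.

This gives the KKT block system:
  [ Q   A^T ] [ x     ]   [-c ]
  [ A    0  ] [ lambda ] = [ b ]

Solving the linear system:
  x*      = (1.9646, 0.9414, 0.3883)
  lambda* = (-2.2559, -0.4689)
  f(x*)   = 4.83

x* = (1.9646, 0.9414, 0.3883), lambda* = (-2.2559, -0.4689)


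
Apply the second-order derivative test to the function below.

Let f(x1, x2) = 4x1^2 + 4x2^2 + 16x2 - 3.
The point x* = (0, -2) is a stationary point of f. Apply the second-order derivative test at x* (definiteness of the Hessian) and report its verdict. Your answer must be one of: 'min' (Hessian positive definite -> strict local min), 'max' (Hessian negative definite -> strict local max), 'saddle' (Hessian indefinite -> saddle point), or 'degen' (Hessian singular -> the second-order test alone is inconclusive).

Compute the Hessian H = grad^2 f:
  H = [[8, 0], [0, 8]]
Verify stationarity: grad f(x*) = H x* + g = (0, 0).
Eigenvalues of H: 8, 8.
Both eigenvalues > 0, so H is positive definite -> x* is a strict local min.

min


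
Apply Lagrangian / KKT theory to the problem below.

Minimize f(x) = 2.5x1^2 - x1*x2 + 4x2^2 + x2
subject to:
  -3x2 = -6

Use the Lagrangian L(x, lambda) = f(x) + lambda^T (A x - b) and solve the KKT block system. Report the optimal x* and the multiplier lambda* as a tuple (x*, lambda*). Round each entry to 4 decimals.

Form the Lagrangian:
  L(x, lambda) = (1/2) x^T Q x + c^T x + lambda^T (A x - b)
Stationarity (grad_x L = 0): Q x + c + A^T lambda = 0.
Primal feasibility: A x = b.

This gives the KKT block system:
  [ Q   A^T ] [ x     ]   [-c ]
  [ A    0  ] [ lambda ] = [ b ]

Solving the linear system:
  x*      = (0.4, 2)
  lambda* = (5.5333)
  f(x*)   = 17.6

x* = (0.4, 2), lambda* = (5.5333)


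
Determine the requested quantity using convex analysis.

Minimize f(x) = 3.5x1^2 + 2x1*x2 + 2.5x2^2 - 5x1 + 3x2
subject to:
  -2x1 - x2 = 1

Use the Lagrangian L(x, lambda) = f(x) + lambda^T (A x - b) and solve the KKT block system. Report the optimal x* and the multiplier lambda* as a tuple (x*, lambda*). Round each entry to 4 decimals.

Form the Lagrangian:
  L(x, lambda) = (1/2) x^T Q x + c^T x + lambda^T (A x - b)
Stationarity (grad_x L = 0): Q x + c + A^T lambda = 0.
Primal feasibility: A x = b.

This gives the KKT block system:
  [ Q   A^T ] [ x     ]   [-c ]
  [ A    0  ] [ lambda ] = [ b ]

Solving the linear system:
  x*      = (0.1579, -1.3158)
  lambda* = (-3.2632)
  f(x*)   = -0.7368

x* = (0.1579, -1.3158), lambda* = (-3.2632)


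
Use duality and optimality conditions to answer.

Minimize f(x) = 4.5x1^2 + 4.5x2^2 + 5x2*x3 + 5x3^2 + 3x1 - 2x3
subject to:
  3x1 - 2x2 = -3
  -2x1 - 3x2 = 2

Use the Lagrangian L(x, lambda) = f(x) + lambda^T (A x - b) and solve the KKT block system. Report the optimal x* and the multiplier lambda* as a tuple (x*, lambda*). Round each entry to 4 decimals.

Form the Lagrangian:
  L(x, lambda) = (1/2) x^T Q x + c^T x + lambda^T (A x - b)
Stationarity (grad_x L = 0): Q x + c + A^T lambda = 0.
Primal feasibility: A x = b.

This gives the KKT block system:
  [ Q   A^T ] [ x     ]   [-c ]
  [ A    0  ] [ lambda ] = [ b ]

Solving the linear system:
  x*      = (-1, 0, 0.2)
  lambda* = (1.5385, -0.6923)
  f(x*)   = 1.3

x* = (-1, 0, 0.2), lambda* = (1.5385, -0.6923)


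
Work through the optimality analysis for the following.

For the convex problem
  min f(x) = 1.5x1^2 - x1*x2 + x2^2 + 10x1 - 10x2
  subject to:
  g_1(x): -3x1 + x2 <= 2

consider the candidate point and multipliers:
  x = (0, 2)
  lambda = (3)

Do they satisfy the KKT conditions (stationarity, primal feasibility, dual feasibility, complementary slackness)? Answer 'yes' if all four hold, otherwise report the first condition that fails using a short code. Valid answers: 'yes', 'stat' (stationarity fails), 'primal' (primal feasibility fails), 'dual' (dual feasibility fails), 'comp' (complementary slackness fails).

Gradient of f: grad f(x) = Q x + c = (8, -6)
Constraint values g_i(x) = a_i^T x - b_i:
  g_1((0, 2)) = 0
Stationarity residual: grad f(x) + sum_i lambda_i a_i = (-1, -3)
  -> stationarity FAILS
Primal feasibility (all g_i <= 0): OK
Dual feasibility (all lambda_i >= 0): OK
Complementary slackness (lambda_i * g_i(x) = 0 for all i): OK

Verdict: the first failing condition is stationarity -> stat.

stat


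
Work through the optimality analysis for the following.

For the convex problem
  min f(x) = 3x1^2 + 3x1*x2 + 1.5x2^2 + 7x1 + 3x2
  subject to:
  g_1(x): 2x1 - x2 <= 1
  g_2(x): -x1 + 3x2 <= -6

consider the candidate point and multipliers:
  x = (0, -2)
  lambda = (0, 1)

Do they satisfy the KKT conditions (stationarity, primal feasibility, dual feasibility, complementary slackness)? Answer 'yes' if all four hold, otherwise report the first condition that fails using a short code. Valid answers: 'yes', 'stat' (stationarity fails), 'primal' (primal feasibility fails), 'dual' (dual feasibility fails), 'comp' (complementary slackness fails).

Gradient of f: grad f(x) = Q x + c = (1, -3)
Constraint values g_i(x) = a_i^T x - b_i:
  g_1((0, -2)) = 1
  g_2((0, -2)) = 0
Stationarity residual: grad f(x) + sum_i lambda_i a_i = (0, 0)
  -> stationarity OK
Primal feasibility (all g_i <= 0): FAILS
Dual feasibility (all lambda_i >= 0): OK
Complementary slackness (lambda_i * g_i(x) = 0 for all i): OK

Verdict: the first failing condition is primal_feasibility -> primal.

primal


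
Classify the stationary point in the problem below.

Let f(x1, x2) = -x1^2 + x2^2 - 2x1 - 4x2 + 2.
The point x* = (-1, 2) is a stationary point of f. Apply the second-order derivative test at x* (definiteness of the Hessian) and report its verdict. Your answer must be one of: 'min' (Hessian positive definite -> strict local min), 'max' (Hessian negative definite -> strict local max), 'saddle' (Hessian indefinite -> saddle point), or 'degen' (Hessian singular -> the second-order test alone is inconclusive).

Compute the Hessian H = grad^2 f:
  H = [[-2, 0], [0, 2]]
Verify stationarity: grad f(x*) = H x* + g = (0, 0).
Eigenvalues of H: -2, 2.
Eigenvalues have mixed signs, so H is indefinite -> x* is a saddle point.

saddle


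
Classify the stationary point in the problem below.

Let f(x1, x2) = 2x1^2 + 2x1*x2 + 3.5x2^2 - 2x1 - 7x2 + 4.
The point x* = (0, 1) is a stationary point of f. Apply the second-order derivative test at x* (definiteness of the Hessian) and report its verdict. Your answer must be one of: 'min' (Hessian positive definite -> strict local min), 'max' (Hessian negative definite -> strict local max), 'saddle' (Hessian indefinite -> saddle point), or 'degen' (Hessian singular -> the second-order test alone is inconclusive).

Compute the Hessian H = grad^2 f:
  H = [[4, 2], [2, 7]]
Verify stationarity: grad f(x*) = H x* + g = (0, 0).
Eigenvalues of H: 3, 8.
Both eigenvalues > 0, so H is positive definite -> x* is a strict local min.

min


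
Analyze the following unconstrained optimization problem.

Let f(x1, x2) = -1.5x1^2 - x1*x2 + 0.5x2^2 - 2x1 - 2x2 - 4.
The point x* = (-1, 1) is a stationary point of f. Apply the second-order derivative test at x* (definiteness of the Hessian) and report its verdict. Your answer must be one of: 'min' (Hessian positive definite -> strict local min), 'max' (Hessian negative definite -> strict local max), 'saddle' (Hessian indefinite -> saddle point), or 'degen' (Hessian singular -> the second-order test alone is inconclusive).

Compute the Hessian H = grad^2 f:
  H = [[-3, -1], [-1, 1]]
Verify stationarity: grad f(x*) = H x* + g = (0, 0).
Eigenvalues of H: -3.2361, 1.2361.
Eigenvalues have mixed signs, so H is indefinite -> x* is a saddle point.

saddle


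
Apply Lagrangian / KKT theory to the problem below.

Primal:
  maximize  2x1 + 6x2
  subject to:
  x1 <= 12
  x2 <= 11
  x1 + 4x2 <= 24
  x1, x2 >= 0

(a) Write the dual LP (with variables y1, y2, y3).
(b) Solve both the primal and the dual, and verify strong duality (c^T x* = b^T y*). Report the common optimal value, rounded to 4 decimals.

The standard primal-dual pair for 'max c^T x s.t. A x <= b, x >= 0' is:
  Dual:  min b^T y  s.t.  A^T y >= c,  y >= 0.

So the dual LP is:
  minimize  12y1 + 11y2 + 24y3
  subject to:
    y1 + y3 >= 2
    y2 + 4y3 >= 6
    y1, y2, y3 >= 0

Solving the primal: x* = (12, 3).
  primal value c^T x* = 42.
Solving the dual: y* = (0.5, 0, 1.5).
  dual value b^T y* = 42.
Strong duality: c^T x* = b^T y*. Confirmed.

42


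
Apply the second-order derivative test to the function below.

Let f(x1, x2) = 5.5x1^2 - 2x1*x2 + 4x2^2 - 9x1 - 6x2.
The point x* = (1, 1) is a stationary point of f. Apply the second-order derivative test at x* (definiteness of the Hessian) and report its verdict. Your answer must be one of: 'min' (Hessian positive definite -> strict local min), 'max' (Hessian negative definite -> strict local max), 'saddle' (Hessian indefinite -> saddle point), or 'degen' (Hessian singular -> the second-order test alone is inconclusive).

Compute the Hessian H = grad^2 f:
  H = [[11, -2], [-2, 8]]
Verify stationarity: grad f(x*) = H x* + g = (0, 0).
Eigenvalues of H: 7, 12.
Both eigenvalues > 0, so H is positive definite -> x* is a strict local min.

min


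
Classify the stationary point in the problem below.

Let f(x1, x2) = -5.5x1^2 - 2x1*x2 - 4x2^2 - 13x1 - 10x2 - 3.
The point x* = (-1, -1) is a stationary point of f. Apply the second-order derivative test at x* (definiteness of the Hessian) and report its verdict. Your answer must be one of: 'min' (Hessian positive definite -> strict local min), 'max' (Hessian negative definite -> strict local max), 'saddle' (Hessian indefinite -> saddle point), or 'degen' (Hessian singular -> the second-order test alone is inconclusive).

Compute the Hessian H = grad^2 f:
  H = [[-11, -2], [-2, -8]]
Verify stationarity: grad f(x*) = H x* + g = (0, 0).
Eigenvalues of H: -12, -7.
Both eigenvalues < 0, so H is negative definite -> x* is a strict local max.

max


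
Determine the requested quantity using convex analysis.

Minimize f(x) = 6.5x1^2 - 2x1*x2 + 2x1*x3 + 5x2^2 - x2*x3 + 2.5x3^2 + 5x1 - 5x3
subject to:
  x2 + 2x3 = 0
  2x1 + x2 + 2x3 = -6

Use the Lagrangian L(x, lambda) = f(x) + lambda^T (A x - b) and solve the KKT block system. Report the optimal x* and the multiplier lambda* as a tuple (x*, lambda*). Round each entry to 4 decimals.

Form the Lagrangian:
  L(x, lambda) = (1/2) x^T Q x + c^T x + lambda^T (A x - b)
Stationarity (grad_x L = 0): Q x + c + A^T lambda = 0.
Primal feasibility: A x = b.

This gives the KKT block system:
  [ Q   A^T ] [ x     ]   [-c ]
  [ A    0  ] [ lambda ] = [ b ]

Solving the linear system:
  x*      = (-3, -0.9388, 0.4694)
  lambda* = (-11.7347, 15.5918)
  f(x*)   = 38.102

x* = (-3, -0.9388, 0.4694), lambda* = (-11.7347, 15.5918)


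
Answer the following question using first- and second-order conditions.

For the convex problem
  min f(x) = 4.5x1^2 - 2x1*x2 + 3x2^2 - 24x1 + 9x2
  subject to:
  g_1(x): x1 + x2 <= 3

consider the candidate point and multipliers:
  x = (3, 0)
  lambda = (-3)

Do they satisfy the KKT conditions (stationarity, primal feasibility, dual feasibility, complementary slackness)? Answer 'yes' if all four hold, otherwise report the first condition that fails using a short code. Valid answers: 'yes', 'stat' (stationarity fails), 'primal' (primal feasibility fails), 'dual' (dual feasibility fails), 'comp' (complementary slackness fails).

Gradient of f: grad f(x) = Q x + c = (3, 3)
Constraint values g_i(x) = a_i^T x - b_i:
  g_1((3, 0)) = 0
Stationarity residual: grad f(x) + sum_i lambda_i a_i = (0, 0)
  -> stationarity OK
Primal feasibility (all g_i <= 0): OK
Dual feasibility (all lambda_i >= 0): FAILS
Complementary slackness (lambda_i * g_i(x) = 0 for all i): OK

Verdict: the first failing condition is dual_feasibility -> dual.

dual


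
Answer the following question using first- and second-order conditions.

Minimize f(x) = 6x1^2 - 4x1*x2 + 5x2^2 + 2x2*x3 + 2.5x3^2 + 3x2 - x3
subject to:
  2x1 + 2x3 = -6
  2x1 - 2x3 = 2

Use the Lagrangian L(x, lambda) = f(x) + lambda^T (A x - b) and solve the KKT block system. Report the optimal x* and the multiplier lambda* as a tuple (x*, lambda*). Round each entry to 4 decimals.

Form the Lagrangian:
  L(x, lambda) = (1/2) x^T Q x + c^T x + lambda^T (A x - b)
Stationarity (grad_x L = 0): Q x + c + A^T lambda = 0.
Primal feasibility: A x = b.

This gives the KKT block system:
  [ Q   A^T ] [ x     ]   [-c ]
  [ A    0  ] [ lambda ] = [ b ]

Solving the linear system:
  x*      = (-1, -0.3, -2)
  lambda* = (5.6, -0.2)
  f(x*)   = 17.55

x* = (-1, -0.3, -2), lambda* = (5.6, -0.2)


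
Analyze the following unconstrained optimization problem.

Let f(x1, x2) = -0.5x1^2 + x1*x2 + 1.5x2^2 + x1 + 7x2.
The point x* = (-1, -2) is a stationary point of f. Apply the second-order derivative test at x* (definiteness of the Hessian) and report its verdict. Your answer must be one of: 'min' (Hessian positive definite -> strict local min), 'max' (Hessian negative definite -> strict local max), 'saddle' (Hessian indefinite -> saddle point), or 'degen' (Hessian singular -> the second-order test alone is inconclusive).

Compute the Hessian H = grad^2 f:
  H = [[-1, 1], [1, 3]]
Verify stationarity: grad f(x*) = H x* + g = (0, 0).
Eigenvalues of H: -1.2361, 3.2361.
Eigenvalues have mixed signs, so H is indefinite -> x* is a saddle point.

saddle


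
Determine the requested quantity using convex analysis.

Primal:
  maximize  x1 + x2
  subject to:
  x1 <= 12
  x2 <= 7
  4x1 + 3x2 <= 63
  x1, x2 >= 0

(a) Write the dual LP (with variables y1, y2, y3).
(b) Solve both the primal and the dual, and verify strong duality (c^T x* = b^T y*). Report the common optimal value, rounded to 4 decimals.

The standard primal-dual pair for 'max c^T x s.t. A x <= b, x >= 0' is:
  Dual:  min b^T y  s.t.  A^T y >= c,  y >= 0.

So the dual LP is:
  minimize  12y1 + 7y2 + 63y3
  subject to:
    y1 + 4y3 >= 1
    y2 + 3y3 >= 1
    y1, y2, y3 >= 0

Solving the primal: x* = (10.5, 7).
  primal value c^T x* = 17.5.
Solving the dual: y* = (0, 0.25, 0.25).
  dual value b^T y* = 17.5.
Strong duality: c^T x* = b^T y*. Confirmed.

17.5


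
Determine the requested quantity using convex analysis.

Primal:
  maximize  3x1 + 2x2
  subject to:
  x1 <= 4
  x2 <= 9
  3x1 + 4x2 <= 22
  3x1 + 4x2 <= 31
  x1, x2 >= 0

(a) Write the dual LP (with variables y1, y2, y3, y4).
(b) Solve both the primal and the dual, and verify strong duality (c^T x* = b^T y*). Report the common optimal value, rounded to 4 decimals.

The standard primal-dual pair for 'max c^T x s.t. A x <= b, x >= 0' is:
  Dual:  min b^T y  s.t.  A^T y >= c,  y >= 0.

So the dual LP is:
  minimize  4y1 + 9y2 + 22y3 + 31y4
  subject to:
    y1 + 3y3 + 3y4 >= 3
    y2 + 4y3 + 4y4 >= 2
    y1, y2, y3, y4 >= 0

Solving the primal: x* = (4, 2.5).
  primal value c^T x* = 17.
Solving the dual: y* = (1.5, 0, 0.5, 0).
  dual value b^T y* = 17.
Strong duality: c^T x* = b^T y*. Confirmed.

17


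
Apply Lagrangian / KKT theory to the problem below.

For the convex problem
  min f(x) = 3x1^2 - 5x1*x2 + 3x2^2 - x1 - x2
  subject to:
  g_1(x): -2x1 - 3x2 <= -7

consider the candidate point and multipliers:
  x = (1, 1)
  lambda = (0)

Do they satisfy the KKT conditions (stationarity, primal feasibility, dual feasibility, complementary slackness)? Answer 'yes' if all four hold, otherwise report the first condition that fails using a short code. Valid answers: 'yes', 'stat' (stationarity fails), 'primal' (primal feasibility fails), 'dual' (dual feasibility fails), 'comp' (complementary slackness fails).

Gradient of f: grad f(x) = Q x + c = (0, 0)
Constraint values g_i(x) = a_i^T x - b_i:
  g_1((1, 1)) = 2
Stationarity residual: grad f(x) + sum_i lambda_i a_i = (0, 0)
  -> stationarity OK
Primal feasibility (all g_i <= 0): FAILS
Dual feasibility (all lambda_i >= 0): OK
Complementary slackness (lambda_i * g_i(x) = 0 for all i): OK

Verdict: the first failing condition is primal_feasibility -> primal.

primal


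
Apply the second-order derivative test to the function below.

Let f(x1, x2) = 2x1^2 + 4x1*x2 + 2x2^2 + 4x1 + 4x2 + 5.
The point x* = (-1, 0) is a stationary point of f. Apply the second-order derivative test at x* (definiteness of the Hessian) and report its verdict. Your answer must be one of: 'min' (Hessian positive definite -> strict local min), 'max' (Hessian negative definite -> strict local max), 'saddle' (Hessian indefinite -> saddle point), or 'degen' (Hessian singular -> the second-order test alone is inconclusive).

Compute the Hessian H = grad^2 f:
  H = [[4, 4], [4, 4]]
Verify stationarity: grad f(x*) = H x* + g = (0, 0).
Eigenvalues of H: 0, 8.
H has a zero eigenvalue (singular; positive semidefinite but not definite), so H is neither positive definite, negative definite, nor indefinite. The second-order test alone is inconclusive -> degen.
(Indeed, f is constant along the null direction of H through x*, so x* is not a strict local extremum.)

degen


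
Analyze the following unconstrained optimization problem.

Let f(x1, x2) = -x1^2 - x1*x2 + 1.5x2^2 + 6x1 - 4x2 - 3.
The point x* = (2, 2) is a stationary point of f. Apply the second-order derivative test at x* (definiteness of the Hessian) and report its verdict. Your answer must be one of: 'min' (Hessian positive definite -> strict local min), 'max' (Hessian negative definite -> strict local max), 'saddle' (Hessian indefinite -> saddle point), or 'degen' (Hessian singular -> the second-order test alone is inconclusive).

Compute the Hessian H = grad^2 f:
  H = [[-2, -1], [-1, 3]]
Verify stationarity: grad f(x*) = H x* + g = (0, 0).
Eigenvalues of H: -2.1926, 3.1926.
Eigenvalues have mixed signs, so H is indefinite -> x* is a saddle point.

saddle


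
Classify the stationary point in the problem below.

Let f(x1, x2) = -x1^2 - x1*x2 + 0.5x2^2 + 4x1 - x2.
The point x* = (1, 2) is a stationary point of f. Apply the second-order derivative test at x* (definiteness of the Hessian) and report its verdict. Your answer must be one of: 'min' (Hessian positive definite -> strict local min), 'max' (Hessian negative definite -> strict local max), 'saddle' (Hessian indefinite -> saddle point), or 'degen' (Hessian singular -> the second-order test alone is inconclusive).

Compute the Hessian H = grad^2 f:
  H = [[-2, -1], [-1, 1]]
Verify stationarity: grad f(x*) = H x* + g = (0, 0).
Eigenvalues of H: -2.3028, 1.3028.
Eigenvalues have mixed signs, so H is indefinite -> x* is a saddle point.

saddle


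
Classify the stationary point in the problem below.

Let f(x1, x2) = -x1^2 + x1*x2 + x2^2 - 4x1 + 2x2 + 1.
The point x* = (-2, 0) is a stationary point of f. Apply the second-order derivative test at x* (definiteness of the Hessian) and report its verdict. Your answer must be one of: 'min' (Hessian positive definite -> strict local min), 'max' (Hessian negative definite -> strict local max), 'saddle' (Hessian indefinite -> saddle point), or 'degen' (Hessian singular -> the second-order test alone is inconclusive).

Compute the Hessian H = grad^2 f:
  H = [[-2, 1], [1, 2]]
Verify stationarity: grad f(x*) = H x* + g = (0, 0).
Eigenvalues of H: -2.2361, 2.2361.
Eigenvalues have mixed signs, so H is indefinite -> x* is a saddle point.

saddle


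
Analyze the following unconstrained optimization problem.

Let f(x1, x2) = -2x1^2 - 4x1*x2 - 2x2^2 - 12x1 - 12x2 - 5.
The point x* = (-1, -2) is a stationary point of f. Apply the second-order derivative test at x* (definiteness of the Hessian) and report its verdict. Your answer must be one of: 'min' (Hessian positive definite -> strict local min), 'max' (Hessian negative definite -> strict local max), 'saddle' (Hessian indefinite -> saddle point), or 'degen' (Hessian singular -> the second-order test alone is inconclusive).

Compute the Hessian H = grad^2 f:
  H = [[-4, -4], [-4, -4]]
Verify stationarity: grad f(x*) = H x* + g = (0, 0).
Eigenvalues of H: -8, 0.
H has a zero eigenvalue (singular; negative semidefinite but not definite), so H is neither positive definite, negative definite, nor indefinite. The second-order test alone is inconclusive -> degen.
(Indeed, f is constant along the null direction of H through x*, so x* is not a strict local extremum.)

degen


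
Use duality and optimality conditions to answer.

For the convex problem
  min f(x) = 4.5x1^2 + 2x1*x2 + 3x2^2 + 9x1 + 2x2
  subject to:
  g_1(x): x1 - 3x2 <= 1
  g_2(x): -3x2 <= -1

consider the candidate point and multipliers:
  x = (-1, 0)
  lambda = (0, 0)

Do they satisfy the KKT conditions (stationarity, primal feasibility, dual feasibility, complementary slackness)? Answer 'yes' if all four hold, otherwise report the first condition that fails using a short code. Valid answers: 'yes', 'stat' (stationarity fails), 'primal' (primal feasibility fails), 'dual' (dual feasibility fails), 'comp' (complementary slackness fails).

Gradient of f: grad f(x) = Q x + c = (0, 0)
Constraint values g_i(x) = a_i^T x - b_i:
  g_1((-1, 0)) = -2
  g_2((-1, 0)) = 1
Stationarity residual: grad f(x) + sum_i lambda_i a_i = (0, 0)
  -> stationarity OK
Primal feasibility (all g_i <= 0): FAILS
Dual feasibility (all lambda_i >= 0): OK
Complementary slackness (lambda_i * g_i(x) = 0 for all i): OK

Verdict: the first failing condition is primal_feasibility -> primal.

primal


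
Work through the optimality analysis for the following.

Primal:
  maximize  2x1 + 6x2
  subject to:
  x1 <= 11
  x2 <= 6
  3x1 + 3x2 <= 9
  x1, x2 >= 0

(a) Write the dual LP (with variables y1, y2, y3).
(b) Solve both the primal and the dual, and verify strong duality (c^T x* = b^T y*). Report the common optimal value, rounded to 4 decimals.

The standard primal-dual pair for 'max c^T x s.t. A x <= b, x >= 0' is:
  Dual:  min b^T y  s.t.  A^T y >= c,  y >= 0.

So the dual LP is:
  minimize  11y1 + 6y2 + 9y3
  subject to:
    y1 + 3y3 >= 2
    y2 + 3y3 >= 6
    y1, y2, y3 >= 0

Solving the primal: x* = (0, 3).
  primal value c^T x* = 18.
Solving the dual: y* = (0, 0, 2).
  dual value b^T y* = 18.
Strong duality: c^T x* = b^T y*. Confirmed.

18


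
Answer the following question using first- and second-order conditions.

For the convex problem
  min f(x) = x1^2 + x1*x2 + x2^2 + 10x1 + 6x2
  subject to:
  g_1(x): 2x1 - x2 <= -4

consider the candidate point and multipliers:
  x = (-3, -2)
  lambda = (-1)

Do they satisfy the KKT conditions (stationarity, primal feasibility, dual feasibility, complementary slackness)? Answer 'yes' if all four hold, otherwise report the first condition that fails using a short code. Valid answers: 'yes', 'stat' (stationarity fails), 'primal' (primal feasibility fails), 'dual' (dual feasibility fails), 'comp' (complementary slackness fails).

Gradient of f: grad f(x) = Q x + c = (2, -1)
Constraint values g_i(x) = a_i^T x - b_i:
  g_1((-3, -2)) = 0
Stationarity residual: grad f(x) + sum_i lambda_i a_i = (0, 0)
  -> stationarity OK
Primal feasibility (all g_i <= 0): OK
Dual feasibility (all lambda_i >= 0): FAILS
Complementary slackness (lambda_i * g_i(x) = 0 for all i): OK

Verdict: the first failing condition is dual_feasibility -> dual.

dual


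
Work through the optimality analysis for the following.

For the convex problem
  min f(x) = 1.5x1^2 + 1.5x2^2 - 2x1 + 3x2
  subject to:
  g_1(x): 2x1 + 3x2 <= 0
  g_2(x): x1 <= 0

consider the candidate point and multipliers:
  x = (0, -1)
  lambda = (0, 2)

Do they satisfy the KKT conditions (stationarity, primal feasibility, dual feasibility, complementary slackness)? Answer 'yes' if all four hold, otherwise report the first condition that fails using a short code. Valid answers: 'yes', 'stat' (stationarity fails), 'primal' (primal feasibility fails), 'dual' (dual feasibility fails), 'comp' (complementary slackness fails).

Gradient of f: grad f(x) = Q x + c = (-2, 0)
Constraint values g_i(x) = a_i^T x - b_i:
  g_1((0, -1)) = -3
  g_2((0, -1)) = 0
Stationarity residual: grad f(x) + sum_i lambda_i a_i = (0, 0)
  -> stationarity OK
Primal feasibility (all g_i <= 0): OK
Dual feasibility (all lambda_i >= 0): OK
Complementary slackness (lambda_i * g_i(x) = 0 for all i): OK

Verdict: yes, KKT holds.

yes


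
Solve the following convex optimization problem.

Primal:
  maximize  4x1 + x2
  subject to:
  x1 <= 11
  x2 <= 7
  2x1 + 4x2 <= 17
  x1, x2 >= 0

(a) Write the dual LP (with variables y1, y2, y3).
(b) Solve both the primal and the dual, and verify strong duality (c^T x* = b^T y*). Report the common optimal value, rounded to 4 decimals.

The standard primal-dual pair for 'max c^T x s.t. A x <= b, x >= 0' is:
  Dual:  min b^T y  s.t.  A^T y >= c,  y >= 0.

So the dual LP is:
  minimize  11y1 + 7y2 + 17y3
  subject to:
    y1 + 2y3 >= 4
    y2 + 4y3 >= 1
    y1, y2, y3 >= 0

Solving the primal: x* = (8.5, 0).
  primal value c^T x* = 34.
Solving the dual: y* = (0, 0, 2).
  dual value b^T y* = 34.
Strong duality: c^T x* = b^T y*. Confirmed.

34


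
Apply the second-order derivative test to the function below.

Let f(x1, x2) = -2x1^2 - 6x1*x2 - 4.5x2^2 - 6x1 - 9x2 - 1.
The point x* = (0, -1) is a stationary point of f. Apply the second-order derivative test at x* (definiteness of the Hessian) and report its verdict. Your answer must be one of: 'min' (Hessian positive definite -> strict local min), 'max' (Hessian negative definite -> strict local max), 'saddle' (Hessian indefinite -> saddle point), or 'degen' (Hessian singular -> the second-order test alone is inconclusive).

Compute the Hessian H = grad^2 f:
  H = [[-4, -6], [-6, -9]]
Verify stationarity: grad f(x*) = H x* + g = (0, 0).
Eigenvalues of H: -13, 0.
H has a zero eigenvalue (singular; negative semidefinite but not definite), so H is neither positive definite, negative definite, nor indefinite. The second-order test alone is inconclusive -> degen.
(Indeed, f is constant along the null direction of H through x*, so x* is not a strict local extremum.)

degen


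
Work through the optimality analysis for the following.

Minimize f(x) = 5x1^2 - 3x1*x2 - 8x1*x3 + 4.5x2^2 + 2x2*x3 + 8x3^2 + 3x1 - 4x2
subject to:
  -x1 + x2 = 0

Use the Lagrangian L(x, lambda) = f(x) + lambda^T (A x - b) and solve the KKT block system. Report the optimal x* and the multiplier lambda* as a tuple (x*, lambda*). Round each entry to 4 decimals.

Form the Lagrangian:
  L(x, lambda) = (1/2) x^T Q x + c^T x + lambda^T (A x - b)
Stationarity (grad_x L = 0): Q x + c + A^T lambda = 0.
Primal feasibility: A x = b.

This gives the KKT block system:
  [ Q   A^T ] [ x     ]   [-c ]
  [ A    0  ] [ lambda ] = [ b ]

Solving the linear system:
  x*      = (0.093, 0.093, 0.0349)
  lambda* = (3.3721)
  f(x*)   = -0.0465

x* = (0.093, 0.093, 0.0349), lambda* = (3.3721)
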